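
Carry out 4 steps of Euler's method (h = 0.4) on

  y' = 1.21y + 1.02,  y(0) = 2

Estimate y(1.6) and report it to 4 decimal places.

Euler: y_{n+1} = y_n + h·f(x_n, y_n).
x=0.000000, y=2.000000: f=3.440000 → y ← 2.000000 + 0.4·3.440000 = 3.376000
x=0.400000, y=3.376000: f=5.104960 → y ← 3.376000 + 0.4·5.104960 = 5.417984
x=0.800000, y=5.417984: f=7.575761 → y ← 5.417984 + 0.4·7.575761 = 8.448288
x=1.200000, y=8.448288: f=11.242429 → y ← 8.448288 + 0.4·11.242429 = 12.945260
y(1.6) ≈ 12.9453

12.9453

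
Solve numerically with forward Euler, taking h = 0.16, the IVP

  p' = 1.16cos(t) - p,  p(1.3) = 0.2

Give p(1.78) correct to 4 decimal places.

0.1617

Euler: p_{n+1} = p_n + h·f(t_n, p_n).
t=1.300000, p=0.200000: f=0.110299 → p ← 0.200000 + 0.16·0.110299 = 0.217648
t=1.460000, p=0.217648: f=-0.089387 → p ← 0.217648 + 0.16·(-0.089387) = 0.203346
t=1.620000, p=0.203346: f=-0.260399 → p ← 0.203346 + 0.16·(-0.260399) = 0.161682
p(1.78) ≈ 0.1617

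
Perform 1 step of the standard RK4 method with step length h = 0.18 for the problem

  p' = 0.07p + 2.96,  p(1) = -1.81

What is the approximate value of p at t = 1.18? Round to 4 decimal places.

RK4: k1 = f(t_n, p_n); k2 = f(t_n + h/2, p_n + (h/2)·k1); k3 = f(t_n + h/2, p_n + (h/2)·k2); k4 = f(t_n + h, p_n + h·k3); p_{n+1} = p_n + (h/6)·(k1 + 2k2 + 2k3 + k4).
t=1.000000, p=-1.810000:
  k1 = f(1.000000, -1.810000) = 2.833300
  k2 = f(1.090000, -1.555003) = 2.851150
  k3 = f(1.090000, -1.553397) = 2.851262
  k4 = f(1.180000, -1.296773) = 2.869226
  p ← -1.810000 + (0.18/6)·(k1 + 2k2 + 2k3 + k4) = -1.296780
p(1.18) ≈ -1.2968

-1.2968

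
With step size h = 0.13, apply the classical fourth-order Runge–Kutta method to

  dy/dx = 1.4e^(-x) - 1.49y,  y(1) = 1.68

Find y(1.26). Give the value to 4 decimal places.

1.2374

RK4: k1 = f(x_n, y_n); k2 = f(x_n + h/2, y_n + (h/2)·k1); k3 = f(x_n + h/2, y_n + (h/2)·k2); k4 = f(x_n + h, y_n + h·k3); y_{n+1} = y_n + (h/6)·(k1 + 2k2 + 2k3 + k4).
x=1.000000, y=1.680000:
  k1 = f(1.000000, 1.680000) = -1.988169
  k2 = f(1.065000, 1.550769) = -1.828027
  k3 = f(1.065000, 1.561178) = -1.843537
  k4 = f(1.130000, 1.440340) = -1.693860
  y ← 1.680000 + (0.13/6)·(k1 + 2k2 + 2k3 + k4) = 1.441122
x=1.130000, y=1.441122:
  k1 = f(1.130000, 1.441122) = -1.695025
  k2 = f(1.195000, 1.330945) = -1.559323
  k3 = f(1.195000, 1.339766) = -1.572465
  k4 = f(1.260000, 1.236701) = -1.445569
  y ← 1.441122 + (0.13/6)·(k1 + 2k2 + 2k3 + k4) = 1.237365
y(1.26) ≈ 1.2374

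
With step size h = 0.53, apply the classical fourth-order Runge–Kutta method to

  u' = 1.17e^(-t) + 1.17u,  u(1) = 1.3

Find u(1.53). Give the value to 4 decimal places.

RK4: k1 = f(t_n, u_n); k2 = f(t_n + h/2, u_n + (h/2)·k1); k3 = f(t_n + h/2, u_n + (h/2)·k2); k4 = f(t_n + h, u_n + h·k3); u_{n+1} = u_n + (h/6)·(k1 + 2k2 + 2k3 + k4).
t=1.000000, u=1.300000:
  k1 = f(1.000000, 1.300000) = 1.951419
  k2 = f(1.265000, 1.817126) = 2.456257
  k3 = f(1.265000, 1.950908) = 2.612783
  k4 = f(1.530000, 2.684775) = 3.394533
  u ← 1.300000 + (0.53/6)·(k1 + 2k2 + 2k3 + k4) = 2.667756
u(1.53) ≈ 2.6678

2.6678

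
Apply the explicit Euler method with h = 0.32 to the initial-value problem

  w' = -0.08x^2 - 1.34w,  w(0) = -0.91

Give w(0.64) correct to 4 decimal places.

Euler: w_{n+1} = w_n + h·f(x_n, w_n).
x=0.000000, w=-0.910000: f=1.219400 → w ← -0.910000 + 0.32·1.219400 = -0.519792
x=0.320000, w=-0.519792: f=0.688329 → w ← -0.519792 + 0.32·0.688329 = -0.299527
w(0.64) ≈ -0.2995

-0.2995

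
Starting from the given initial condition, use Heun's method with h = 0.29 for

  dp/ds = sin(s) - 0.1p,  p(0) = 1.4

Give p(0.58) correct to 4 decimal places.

1.4811

Heun: k1 = f(s_n, p_n); k2 = f(s_n + h, p_n + h·k1); p_{n+1} = p_n + (h/2)·(k1 + k2).
s=0.000000, p=1.400000:
  k1 = f(0.000000, 1.400000) = -0.140000
  k2 = f(0.290000, 1.359400) = 0.150012
  p ← 1.400000 + (0.29/2)·(-0.140000 + 0.150012) = 1.401452
s=0.290000, p=1.401452:
  k1 = f(0.290000, 1.401452) = 0.145807
  k2 = f(0.580000, 1.443736) = 0.403650
  p ← 1.401452 + (0.29/2)·(0.145807 + 0.403650) = 1.481123
p(0.58) ≈ 1.4811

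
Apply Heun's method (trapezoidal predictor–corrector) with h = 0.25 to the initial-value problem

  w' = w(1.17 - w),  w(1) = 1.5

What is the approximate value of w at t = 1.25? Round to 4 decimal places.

1.4026

Heun: k1 = f(t_n, w_n); k2 = f(t_n + h, w_n + h·k1); w_{n+1} = w_n + (h/2)·(k1 + k2).
t=1.000000, w=1.500000:
  k1 = f(1.000000, 1.500000) = -0.495000
  k2 = f(1.250000, 1.376250) = -0.283852
  w ← 1.500000 + (0.25/2)·(-0.495000 + (-0.283852)) = 1.402644
w(1.25) ≈ 1.4026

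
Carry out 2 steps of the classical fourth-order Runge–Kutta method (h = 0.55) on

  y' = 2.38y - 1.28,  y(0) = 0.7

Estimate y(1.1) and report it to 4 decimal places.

2.7126

RK4: k1 = f(x_n, y_n); k2 = f(x_n + h/2, y_n + (h/2)·k1); k3 = f(x_n + h/2, y_n + (h/2)·k2); k4 = f(x_n + h, y_n + h·k3); y_{n+1} = y_n + (h/6)·(k1 + 2k2 + 2k3 + k4).
x=0.000000, y=0.700000:
  k1 = f(0.000000, 0.700000) = 0.386000
  k2 = f(0.275000, 0.806150) = 0.638637
  k3 = f(0.275000, 0.875625) = 0.803988
  k4 = f(0.550000, 1.142193) = 1.438420
  y ← 0.700000 + (0.55/6)·(k1 + 2k2 + 2k3 + k4) = 1.131720
x=0.550000, y=1.131720:
  k1 = f(0.550000, 1.131720) = 1.413493
  k2 = f(0.825000, 1.520430) = 2.338624
  k3 = f(0.825000, 1.774841) = 2.944123
  k4 = f(1.100000, 2.750987) = 5.267349
  y ← 1.131720 + (0.55/6)·(k1 + 2k2 + 2k3 + k4) = 2.712634
y(1.1) ≈ 2.7126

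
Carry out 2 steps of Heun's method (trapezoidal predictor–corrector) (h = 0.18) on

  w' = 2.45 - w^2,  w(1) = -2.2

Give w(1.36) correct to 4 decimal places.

-4.3934

Heun: k1 = f(x_n, w_n); k2 = f(x_n + h, w_n + h·k1); w_{n+1} = w_n + (h/2)·(k1 + k2).
x=1.000000, w=-2.200000:
  k1 = f(1.000000, -2.200000) = -2.390000
  k2 = f(1.180000, -2.630200) = -4.467952
  w ← -2.200000 + (0.18/2)·(-2.390000 + (-4.467952)) = -2.817216
x=1.180000, w=-2.817216:
  k1 = f(1.180000, -2.817216) = -5.486704
  k2 = f(1.360000, -3.804822) = -12.026674
  w ← -2.817216 + (0.18/2)·(-5.486704 + (-12.026674)) = -4.393420
w(1.36) ≈ -4.3934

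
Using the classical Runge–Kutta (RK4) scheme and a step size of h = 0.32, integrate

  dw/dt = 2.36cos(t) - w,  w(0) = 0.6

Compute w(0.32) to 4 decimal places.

RK4: k1 = f(t_n, w_n); k2 = f(t_n + h/2, w_n + (h/2)·k1); k3 = f(t_n + h/2, w_n + (h/2)·k2); k4 = f(t_n + h, w_n + h·k3); w_{n+1} = w_n + (h/6)·(k1 + 2k2 + 2k3 + k4).
t=0.000000, w=0.600000:
  k1 = f(0.000000, 0.600000) = 1.760000
  k2 = f(0.160000, 0.881600) = 1.448256
  k3 = f(0.160000, 0.831721) = 1.498135
  k4 = f(0.320000, 1.079403) = 1.160792
  w ← 0.600000 + (0.32/6)·(k1 + 2k2 + 2k3 + k4) = 1.070057
w(0.32) ≈ 1.0701

1.0701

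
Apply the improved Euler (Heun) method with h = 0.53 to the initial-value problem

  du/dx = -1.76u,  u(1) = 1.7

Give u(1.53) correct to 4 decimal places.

0.8538

Heun: k1 = f(x_n, u_n); k2 = f(x_n + h, u_n + h·k1); u_{n+1} = u_n + (h/2)·(k1 + k2).
x=1.000000, u=1.700000:
  k1 = f(1.000000, 1.700000) = -2.992000
  k2 = f(1.530000, 0.114240) = -0.201062
  u ← 1.700000 + (0.53/2)·(-2.992000 + (-0.201062)) = 0.853838
u(1.53) ≈ 0.8538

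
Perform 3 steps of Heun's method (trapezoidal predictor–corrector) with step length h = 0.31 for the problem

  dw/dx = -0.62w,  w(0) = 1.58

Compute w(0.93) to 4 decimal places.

0.8913

Heun: k1 = f(x_n, w_n); k2 = f(x_n + h, w_n + h·k1); w_{n+1} = w_n + (h/2)·(k1 + k2).
x=0.000000, w=1.580000:
  k1 = f(0.000000, 1.580000) = -0.979600
  k2 = f(0.310000, 1.276324) = -0.791321
  w ← 1.580000 + (0.31/2)·(-0.979600 + (-0.791321)) = 1.305507
x=0.310000, w=1.305507:
  k1 = f(0.310000, 1.305507) = -0.809415
  k2 = f(0.620000, 1.054589) = -0.653845
  w ← 1.305507 + (0.31/2)·(-0.809415 + (-0.653845)) = 1.078702
x=0.620000, w=1.078702:
  k1 = f(0.620000, 1.078702) = -0.668795
  k2 = f(0.930000, 0.871376) = -0.540253
  w ← 1.078702 + (0.31/2)·(-0.668795 + (-0.540253)) = 0.891300
w(0.93) ≈ 0.8913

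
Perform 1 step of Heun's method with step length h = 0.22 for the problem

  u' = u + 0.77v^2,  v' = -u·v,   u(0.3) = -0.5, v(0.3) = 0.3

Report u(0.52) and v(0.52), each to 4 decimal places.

Heun on (u,v): k1 = f(t_n, state_n); k2 = f(t_n + h, state_n + h·k1); state_{n+1} = state_n + (h/2)·(k1 + k2).
0.300000: (-0.500000, 0.300000)
  k1 = (-0.430700, 0.150000)
  predictor → (-0.594754, 0.333000)
  k2 = (-0.509369, 0.198053)
  → (-0.603408, 0.338286)
(u(0.52), v(0.52)) ≈ (-0.6034, 0.3383)

-0.6034, 0.3383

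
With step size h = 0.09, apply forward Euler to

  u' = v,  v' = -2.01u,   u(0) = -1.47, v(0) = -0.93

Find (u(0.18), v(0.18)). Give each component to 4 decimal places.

-1.6135, -0.3830

Euler on (u,v): u_{n+1} = u_n + h·u', v_{n+1} = v_n + h·v'.
0.000000: (-1.470000, -0.930000); f=(-0.930000, 2.954700) → (-1.553700, -0.664077)
0.090000: (-1.553700, -0.664077); f=(-0.664077, 3.122937) → (-1.613467, -0.383013)
(u(0.18), v(0.18)) ≈ (-1.6135, -0.3830)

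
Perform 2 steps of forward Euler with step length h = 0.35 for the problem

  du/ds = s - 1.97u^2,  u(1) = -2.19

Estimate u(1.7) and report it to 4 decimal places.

-22.9397

Euler: u_{n+1} = u_n + h·f(s_n, u_n).
s=1.000000, u=-2.190000: f=-8.448317 → u ← -2.190000 + 0.35·(-8.448317) = -5.146911
s=1.350000, u=-5.146911: f=-50.836664 → u ← -5.146911 + 0.35·(-50.836664) = -22.939743
u(1.7) ≈ -22.9397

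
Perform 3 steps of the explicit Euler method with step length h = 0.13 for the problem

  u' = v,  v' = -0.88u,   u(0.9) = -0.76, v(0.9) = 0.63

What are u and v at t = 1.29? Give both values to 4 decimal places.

-0.4816, 0.8614

Euler on (u,v): u_{n+1} = u_n + h·u', v_{n+1} = v_n + h·v'.
0.900000: (-0.760000, 0.630000); f=(0.630000, 0.668800) → (-0.678100, 0.716944)
1.030000: (-0.678100, 0.716944); f=(0.716944, 0.596728) → (-0.584897, 0.794519)
1.160000: (-0.584897, 0.794519); f=(0.794519, 0.514710) → (-0.481610, 0.861431)
(u(1.29), v(1.29)) ≈ (-0.4816, 0.8614)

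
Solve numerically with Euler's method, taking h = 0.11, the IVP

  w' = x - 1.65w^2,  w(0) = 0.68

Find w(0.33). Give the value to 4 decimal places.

Euler: w_{n+1} = w_n + h·f(x_n, w_n).
x=0.000000, w=0.680000: f=-0.762960 → w ← 0.680000 + 0.11·(-0.762960) = 0.596074
x=0.110000, w=0.596074: f=-0.476253 → w ← 0.596074 + 0.11·(-0.476253) = 0.543687
x=0.220000, w=0.543687: f=-0.267732 → w ← 0.543687 + 0.11·(-0.267732) = 0.514236
w(0.33) ≈ 0.5142

0.5142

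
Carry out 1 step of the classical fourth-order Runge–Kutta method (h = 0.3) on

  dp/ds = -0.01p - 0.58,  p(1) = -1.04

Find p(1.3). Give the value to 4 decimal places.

-1.2106

RK4: k1 = f(s_n, p_n); k2 = f(s_n + h/2, p_n + (h/2)·k1); k3 = f(s_n + h/2, p_n + (h/2)·k2); k4 = f(s_n + h, p_n + h·k3); p_{n+1} = p_n + (h/6)·(k1 + 2k2 + 2k3 + k4).
s=1.000000, p=-1.040000:
  k1 = f(1.000000, -1.040000) = -0.569600
  k2 = f(1.150000, -1.125440) = -0.568746
  k3 = f(1.150000, -1.125312) = -0.568747
  k4 = f(1.300000, -1.210624) = -0.567894
  p ← -1.040000 + (0.3/6)·(k1 + 2k2 + 2k3 + k4) = -1.210624
p(1.3) ≈ -1.2106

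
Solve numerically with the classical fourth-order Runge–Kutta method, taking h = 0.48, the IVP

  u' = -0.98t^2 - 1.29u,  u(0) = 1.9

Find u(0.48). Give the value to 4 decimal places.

0.9928

RK4: k1 = f(t_n, u_n); k2 = f(t_n + h/2, u_n + (h/2)·k1); k3 = f(t_n + h/2, u_n + (h/2)·k2); k4 = f(t_n + h, u_n + h·k3); u_{n+1} = u_n + (h/6)·(k1 + 2k2 + 2k3 + k4).
t=0.000000, u=1.900000:
  k1 = f(0.000000, 1.900000) = -2.451000
  k2 = f(0.240000, 1.311760) = -1.748618
  k3 = f(0.240000, 1.480332) = -1.966076
  k4 = f(0.480000, 0.956284) = -1.459398
  u ← 1.900000 + (0.48/6)·(k1 + 2k2 + 2k3 + k4) = 0.992817
u(0.48) ≈ 0.9928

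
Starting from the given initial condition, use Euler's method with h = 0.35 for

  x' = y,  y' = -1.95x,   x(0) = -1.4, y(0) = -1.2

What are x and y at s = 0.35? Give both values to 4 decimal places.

-1.8200, -0.2445

Euler on (x,y): x_{n+1} = x_n + h·x', y_{n+1} = y_n + h·y'.
0.000000: (-1.400000, -1.200000); f=(-1.200000, 2.730000) → (-1.820000, -0.244500)
(x(0.35), y(0.35)) ≈ (-1.8200, -0.2445)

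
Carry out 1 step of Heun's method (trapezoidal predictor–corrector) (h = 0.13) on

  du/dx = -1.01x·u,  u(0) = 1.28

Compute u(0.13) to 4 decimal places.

Heun: k1 = f(x_n, u_n); k2 = f(x_n + h, u_n + h·k1); u_{n+1} = u_n + (h/2)·(k1 + k2).
x=0.000000, u=1.280000:
  k1 = f(0.000000, 1.280000) = 0.000000
  k2 = f(0.130000, 1.280000) = -0.168064
  u ← 1.280000 + (0.13/2)·(0.000000 + (-0.168064)) = 1.269076
u(0.13) ≈ 1.2691

1.2691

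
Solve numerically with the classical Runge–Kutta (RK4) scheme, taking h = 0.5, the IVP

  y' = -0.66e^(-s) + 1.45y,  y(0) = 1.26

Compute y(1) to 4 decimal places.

RK4: k1 = f(s_n, y_n); k2 = f(s_n + h/2, y_n + (h/2)·k1); k3 = f(s_n + h/2, y_n + (h/2)·k2); k4 = f(s_n + h, y_n + h·k3); y_{n+1} = y_n + (h/6)·(k1 + 2k2 + 2k3 + k4).
s=0.000000, y=1.260000:
  k1 = f(0.000000, 1.260000) = 1.167000
  k2 = f(0.250000, 1.551750) = 1.736029
  k3 = f(0.250000, 1.694007) = 1.942302
  k4 = f(0.500000, 2.231151) = 2.834859
  y ← 1.260000 + (0.5/6)·(k1 + 2k2 + 2k3 + k4) = 2.206543
s=0.500000, y=2.206543:
  k1 = f(0.500000, 2.206543) = 2.799178
  k2 = f(0.750000, 2.906338) = 3.902428
  k3 = f(0.750000, 3.182150) = 4.302356
  k4 = f(1.000000, 4.357721) = 6.075896
  y ← 2.206543 + (0.5/6)·(k1 + 2k2 + 2k3 + k4) = 4.313597
y(1) ≈ 4.3136

4.3136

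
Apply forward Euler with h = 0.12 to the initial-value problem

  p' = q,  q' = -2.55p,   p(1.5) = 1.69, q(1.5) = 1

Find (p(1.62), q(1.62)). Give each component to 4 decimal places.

1.8100, 0.4829

Euler on (p,q): p_{n+1} = p_n + h·p', q_{n+1} = q_n + h·q'.
1.500000: (1.690000, 1.000000); f=(1.000000, -4.309500) → (1.810000, 0.482860)
(p(1.62), q(1.62)) ≈ (1.8100, 0.4829)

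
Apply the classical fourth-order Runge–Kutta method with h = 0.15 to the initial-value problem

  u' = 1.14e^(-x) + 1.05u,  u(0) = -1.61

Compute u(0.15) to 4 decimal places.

RK4: k1 = f(x_n, u_n); k2 = f(x_n + h/2, u_n + (h/2)·k1); k3 = f(x_n + h/2, u_n + (h/2)·k2); k4 = f(x_n + h, u_n + h·k3); u_{n+1} = u_n + (h/6)·(k1 + 2k2 + 2k3 + k4).
x=0.000000, u=-1.610000:
  k1 = f(0.000000, -1.610000) = -0.550500
  k2 = f(0.075000, -1.651288) = -0.676224
  k3 = f(0.075000, -1.660717) = -0.686125
  k4 = f(0.150000, -1.712919) = -0.817358
  u ← -1.610000 + (0.15/6)·(k1 + 2k2 + 2k3 + k4) = -1.712314
u(0.15) ≈ -1.7123

-1.7123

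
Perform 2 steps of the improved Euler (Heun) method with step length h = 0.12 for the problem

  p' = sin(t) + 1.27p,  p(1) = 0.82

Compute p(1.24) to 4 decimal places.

Heun: k1 = f(t_n, p_n); k2 = f(t_n + h, p_n + h·k1); p_{n+1} = p_n + (h/2)·(k1 + k2).
t=1.000000, p=0.820000:
  k1 = f(1.000000, 0.820000) = 1.882871
  k2 = f(1.120000, 1.045945) = 2.228450
  p ← 0.820000 + (0.12/2)·(1.882871 + 2.228450) = 1.066679
t=1.120000, p=1.066679:
  k1 = f(1.120000, 1.066679) = 2.254783
  k2 = f(1.240000, 1.337253) = 2.644096
  p ← 1.066679 + (0.12/2)·(2.254783 + 2.644096) = 1.360612
p(1.24) ≈ 1.3606

1.3606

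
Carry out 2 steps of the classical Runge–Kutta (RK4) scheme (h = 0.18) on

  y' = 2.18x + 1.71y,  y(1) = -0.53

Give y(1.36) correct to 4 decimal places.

RK4: k1 = f(x_n, y_n); k2 = f(x_n + h/2, y_n + (h/2)·k1); k3 = f(x_n + h/2, y_n + (h/2)·k2); k4 = f(x_n + h, y_n + h·k3); y_{n+1} = y_n + (h/6)·(k1 + 2k2 + 2k3 + k4).
x=1.000000, y=-0.530000:
  k1 = f(1.000000, -0.530000) = 1.273700
  k2 = f(1.090000, -0.415367) = 1.665922
  k3 = f(1.090000, -0.380067) = 1.726285
  k4 = f(1.180000, -0.219269) = 2.197451
  y ← -0.530000 + (0.18/6)·(k1 + 2k2 + 2k3 + k4) = -0.222333
x=1.180000, y=-0.222333:
  k1 = f(1.180000, -0.222333) = 2.192211
  k2 = f(1.270000, -0.025034) = 2.725792
  k3 = f(1.270000, 0.022988) = 2.807910
  k4 = f(1.360000, 0.283091) = 3.448885
  y ← -0.222333 + (0.18/6)·(k1 + 2k2 + 2k3 + k4) = 0.278922
y(1.36) ≈ 0.2789

0.2789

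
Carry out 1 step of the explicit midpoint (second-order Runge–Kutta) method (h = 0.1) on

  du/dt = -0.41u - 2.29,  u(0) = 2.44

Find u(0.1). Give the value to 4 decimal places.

Midpoint: k1 = f(t_n, u_n); k2 = f(t_n + h/2, u_n + (h/2)·k1); u_{n+1} = u_n + h·k2.
t=0.000000, u=2.440000:
  k1 = f(0.000000, 2.440000) = -3.290400
  k2 = f(0.050000, 2.275480) = -3.222947
  u ← 2.440000 + 0.1·(-3.222947) = 2.117705
u(0.1) ≈ 2.1177

2.1177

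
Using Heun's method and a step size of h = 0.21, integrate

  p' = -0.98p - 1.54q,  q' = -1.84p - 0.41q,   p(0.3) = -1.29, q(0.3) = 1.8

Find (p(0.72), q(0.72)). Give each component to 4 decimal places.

-2.0354, 2.6840

Heun on (p,q): k1 = f(t_n, state_n); k2 = f(t_n + h, state_n + h·k1); state_{n+1} = state_n + (h/2)·(k1 + k2).
0.300000: (-1.290000, 1.800000)
  k1 = (-1.507800, 1.635600)
  predictor → (-1.606638, 2.143476)
  k2 = (-1.726448, 2.077389)
  → (-1.629596, 2.189864)
0.510000: (-1.629596, 2.189864)
  k1 = (-1.775386, 2.100613)
  predictor → (-2.002427, 2.630992)
  k2 = (-2.089350, 2.605759)
  → (-2.035393, 2.684033)
(p(0.72), q(0.72)) ≈ (-2.0354, 2.6840)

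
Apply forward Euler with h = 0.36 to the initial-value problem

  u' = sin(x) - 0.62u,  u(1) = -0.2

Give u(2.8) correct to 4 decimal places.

0.9101

Euler: u_{n+1} = u_n + h·f(x_n, u_n).
x=1.000000, u=-0.200000: f=0.965471 → u ← -0.200000 + 0.36·0.965471 = 0.147570
x=1.360000, u=0.147570: f=0.886371 → u ← 0.147570 + 0.36·0.886371 = 0.466663
x=1.720000, u=0.466663: f=0.699559 → u ← 0.466663 + 0.36·0.699559 = 0.718504
x=2.080000, u=0.718504: f=0.427660 → u ← 0.718504 + 0.36·0.427660 = 0.872462
x=2.440000, u=0.872462: f=0.104509 → u ← 0.872462 + 0.36·0.104509 = 0.910085
u(2.8) ≈ 0.9101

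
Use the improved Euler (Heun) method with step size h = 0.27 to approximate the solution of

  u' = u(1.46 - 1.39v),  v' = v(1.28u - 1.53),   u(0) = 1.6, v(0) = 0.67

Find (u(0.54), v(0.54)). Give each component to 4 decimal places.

1.9270, 1.0179

Heun on (u,v): k1 = f(x_n, state_n); k2 = f(x_n + h, state_n + h·k1); state_{n+1} = state_n + (h/2)·(k1 + k2).
0.000000: (1.600000, 0.670000)
  k1 = (0.845920, 0.347060)
  predictor → (1.828398, 0.763706)
  k2 = (0.728522, 0.618869)
  → (1.812550, 0.800400)
0.270000: (1.812550, 0.800400)
  k1 = (0.629758, 0.632367)
  predictor → (1.982584, 0.971140)
  k2 = (0.218314, 0.978625)
  → (1.927040, 1.017884)
(u(0.54), v(0.54)) ≈ (1.9270, 1.0179)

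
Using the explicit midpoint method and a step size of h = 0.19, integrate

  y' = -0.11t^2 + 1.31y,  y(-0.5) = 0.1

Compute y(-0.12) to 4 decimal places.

Midpoint: k1 = f(t_n, y_n); k2 = f(t_n + h/2, y_n + (h/2)·k1); y_{n+1} = y_n + h·k2.
t=-0.500000, y=0.100000:
  k1 = f(-0.500000, 0.100000) = 0.103500
  k2 = f(-0.405000, 0.109832) = 0.125838
  y ← 0.100000 + 0.19·0.125838 = 0.123909
t=-0.310000, y=0.123909:
  k1 = f(-0.310000, 0.123909) = 0.151750
  k2 = f(-0.215000, 0.138325) = 0.176122
  y ← 0.123909 + 0.19·0.176122 = 0.157372
y(-0.12) ≈ 0.1574

0.1574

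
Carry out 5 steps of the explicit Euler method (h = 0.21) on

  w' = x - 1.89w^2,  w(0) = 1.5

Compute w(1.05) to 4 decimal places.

Euler: w_{n+1} = w_n + h·f(x_n, w_n).
x=0.000000, w=1.500000: f=-4.252500 → w ← 1.500000 + 0.21·(-4.252500) = 0.606975
x=0.210000, w=0.606975: f=-0.486311 → w ← 0.606975 + 0.21·(-0.486311) = 0.504850
x=0.420000, w=0.504850: f=-0.061710 → w ← 0.504850 + 0.21·(-0.061710) = 0.491890
x=0.630000, w=0.491890: f=0.172703 → w ← 0.491890 + 0.21·0.172703 = 0.528158
x=0.840000, w=0.528158: f=0.312783 → w ← 0.528158 + 0.21·0.312783 = 0.593842
w(1.05) ≈ 0.5938

0.5938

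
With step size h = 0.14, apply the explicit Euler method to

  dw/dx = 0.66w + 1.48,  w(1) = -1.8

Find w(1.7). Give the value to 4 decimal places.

Euler: w_{n+1} = w_n + h·f(x_n, w_n).
x=1.000000, w=-1.800000: f=0.292000 → w ← -1.800000 + 0.14·0.292000 = -1.759120
x=1.140000, w=-1.759120: f=0.318981 → w ← -1.759120 + 0.14·0.318981 = -1.714463
x=1.280000, w=-1.714463: f=0.348455 → w ← -1.714463 + 0.14·0.348455 = -1.665679
x=1.420000, w=-1.665679: f=0.380652 → w ← -1.665679 + 0.14·0.380652 = -1.612388
x=1.560000, w=-1.612388: f=0.415824 → w ← -1.612388 + 0.14·0.415824 = -1.554172
w(1.7) ≈ -1.5542

-1.5542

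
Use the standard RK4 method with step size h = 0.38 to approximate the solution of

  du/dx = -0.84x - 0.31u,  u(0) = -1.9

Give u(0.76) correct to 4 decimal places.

RK4: k1 = f(x_n, u_n); k2 = f(x_n + h/2, u_n + (h/2)·k1); k3 = f(x_n + h/2, u_n + (h/2)·k2); k4 = f(x_n + h, u_n + h·k3); u_{n+1} = u_n + (h/6)·(k1 + 2k2 + 2k3 + k4).
x=0.000000, u=-1.900000:
  k1 = f(0.000000, -1.900000) = 0.589000
  k2 = f(0.190000, -1.788090) = 0.394708
  k3 = f(0.190000, -1.825005) = 0.406152
  k4 = f(0.380000, -1.745662) = 0.221955
  u ← -1.900000 + (0.38/6)·(k1 + 2k2 + 2k3 + k4) = -1.747197
x=0.380000, u=-1.747197:
  k1 = f(0.380000, -1.747197) = 0.222431
  k2 = f(0.570000, -1.704935) = 0.049730
  k3 = f(0.570000, -1.737749) = 0.059902
  k4 = f(0.760000, -1.724434) = -0.103825
  u ← -1.747197 + (0.38/6)·(k1 + 2k2 + 2k3 + k4) = -1.725799
u(0.76) ≈ -1.7258

-1.7258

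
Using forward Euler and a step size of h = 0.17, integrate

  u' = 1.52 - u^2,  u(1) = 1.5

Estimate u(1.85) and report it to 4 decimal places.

Euler: u_{n+1} = u_n + h·f(x_n, u_n).
x=1.000000, u=1.500000: f=-0.730000 → u ← 1.500000 + 0.17·(-0.730000) = 1.375900
x=1.170000, u=1.375900: f=-0.373101 → u ← 1.375900 + 0.17·(-0.373101) = 1.312473
x=1.340000, u=1.312473: f=-0.202585 → u ← 1.312473 + 0.17·(-0.202585) = 1.278033
x=1.510000, u=1.278033: f=-0.113369 → u ← 1.278033 + 0.17·(-0.113369) = 1.258761
x=1.680000, u=1.258761: f=-0.064478 → u ← 1.258761 + 0.17·(-0.064478) = 1.247799
u(1.85) ≈ 1.2478

1.2478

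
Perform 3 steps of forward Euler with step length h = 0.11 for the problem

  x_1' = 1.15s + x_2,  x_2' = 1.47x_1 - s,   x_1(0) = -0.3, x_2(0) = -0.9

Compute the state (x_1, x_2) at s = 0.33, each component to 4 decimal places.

Euler on (x_1,x_2): x_1_{n+1} = x_1_n + h·x_1', x_2_{n+1} = x_2_n + h·x_2'.
0.000000: (-0.300000, -0.900000); f=(-0.900000, -0.441000) → (-0.399000, -0.948510)
0.110000: (-0.399000, -0.948510); f=(-0.822010, -0.696530) → (-0.489421, -1.025128)
0.220000: (-0.489421, -1.025128); f=(-0.772128, -0.939449) → (-0.574355, -1.128468)
(x_1(0.33), x_2(0.33)) ≈ (-0.5744, -1.1285)

-0.5744, -1.1285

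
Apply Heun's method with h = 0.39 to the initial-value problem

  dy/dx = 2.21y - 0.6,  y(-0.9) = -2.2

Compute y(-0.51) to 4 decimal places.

Heun: k1 = f(x_n, y_n); k2 = f(x_n + h, y_n + h·k1); y_{n+1} = y_n + (h/2)·(k1 + k2).
x=-0.900000, y=-2.200000:
  k1 = f(-0.900000, -2.200000) = -5.462000
  k2 = f(-0.510000, -4.330180) = -10.169698
  y ← -2.200000 + (0.39/2)·(-5.462000 + (-10.169698)) = -5.248181
y(-0.51) ≈ -5.2482

-5.2482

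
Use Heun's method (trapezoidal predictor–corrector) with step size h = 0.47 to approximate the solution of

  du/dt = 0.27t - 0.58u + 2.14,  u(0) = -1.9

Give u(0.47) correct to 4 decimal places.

-0.5541

Heun: k1 = f(t_n, u_n); k2 = f(t_n + h, u_n + h·k1); u_{n+1} = u_n + (h/2)·(k1 + k2).
t=0.000000, u=-1.900000:
  k1 = f(0.000000, -1.900000) = 3.242000
  k2 = f(0.470000, -0.376260) = 2.485131
  u ← -1.900000 + (0.47/2)·(3.242000 + 2.485131) = -0.554124
u(0.47) ≈ -0.5541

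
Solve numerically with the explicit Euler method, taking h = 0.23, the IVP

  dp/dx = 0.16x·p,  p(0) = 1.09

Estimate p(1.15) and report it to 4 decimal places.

1.1850

Euler: p_{n+1} = p_n + h·f(x_n, p_n).
x=0.000000, p=1.090000: f=0.000000 → p ← 1.090000 + 0.23·0.000000 = 1.090000
x=0.230000, p=1.090000: f=0.040112 → p ← 1.090000 + 0.23·0.040112 = 1.099226
x=0.460000, p=1.099226: f=0.080903 → p ← 1.099226 + 0.23·0.080903 = 1.117833
x=0.690000, p=1.117833: f=0.123409 → p ← 1.117833 + 0.23·0.123409 = 1.146217
x=0.920000, p=1.146217: f=0.168723 → p ← 1.146217 + 0.23·0.168723 = 1.185024
p(1.15) ≈ 1.1850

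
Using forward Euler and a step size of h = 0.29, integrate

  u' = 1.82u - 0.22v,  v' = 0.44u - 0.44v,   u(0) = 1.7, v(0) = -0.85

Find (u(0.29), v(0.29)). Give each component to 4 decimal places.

2.6515, -0.5246

Euler on (u,v): u_{n+1} = u_n + h·u', v_{n+1} = v_n + h·v'.
0.000000: (1.700000, -0.850000); f=(3.281000, 1.122000) → (2.651490, -0.524620)
(u(0.29), v(0.29)) ≈ (2.6515, -0.5246)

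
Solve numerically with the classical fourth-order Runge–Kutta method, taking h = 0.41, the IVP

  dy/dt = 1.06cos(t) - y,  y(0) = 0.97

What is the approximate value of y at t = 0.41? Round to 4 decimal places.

RK4: k1 = f(t_n, y_n); k2 = f(t_n + h/2, y_n + (h/2)·k1); k3 = f(t_n + h/2, y_n + (h/2)·k2); k4 = f(t_n + h, y_n + h·k3); y_{n+1} = y_n + (h/6)·(k1 + 2k2 + 2k3 + k4).
t=0.000000, y=0.970000:
  k1 = f(0.000000, 0.970000) = 0.090000
  k2 = f(0.205000, 0.988450) = 0.049355
  k3 = f(0.205000, 0.980118) = 0.057687
  k4 = f(0.410000, 0.993652) = -0.021504
  y ← 0.970000 + (0.41/6)·(k1 + 2k2 + 2k3 + k4) = 0.989310
y(0.41) ≈ 0.9893

0.9893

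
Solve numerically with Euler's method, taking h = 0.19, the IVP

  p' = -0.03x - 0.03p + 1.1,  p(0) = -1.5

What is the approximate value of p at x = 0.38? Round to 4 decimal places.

Euler: p_{n+1} = p_n + h·f(x_n, p_n).
x=0.000000, p=-1.500000: f=1.145000 → p ← -1.500000 + 0.19·1.145000 = -1.282450
x=0.190000, p=-1.282450: f=1.132774 → p ← -1.282450 + 0.19·1.132774 = -1.067223
p(0.38) ≈ -1.0672

-1.0672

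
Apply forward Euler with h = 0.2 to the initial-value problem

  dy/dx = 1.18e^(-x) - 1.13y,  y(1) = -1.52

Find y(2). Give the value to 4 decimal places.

Euler: y_{n+1} = y_n + h·f(x_n, y_n).
x=1.000000, y=-1.520000: f=2.151698 → y ← -1.520000 + 0.2·2.151698 = -1.089660
x=1.200000, y=-1.089660: f=1.586725 → y ← -1.089660 + 0.2·1.586725 = -0.772315
x=1.400000, y=-0.772315: f=1.163701 → y ← -0.772315 + 0.2·1.163701 = -0.539575
x=1.600000, y=-0.539575: f=0.847958 → y ← -0.539575 + 0.2·0.847958 = -0.369984
x=1.800000, y=-0.369984: f=0.613134 → y ← -0.369984 + 0.2·0.613134 = -0.247357
y(2) ≈ -0.2474

-0.2474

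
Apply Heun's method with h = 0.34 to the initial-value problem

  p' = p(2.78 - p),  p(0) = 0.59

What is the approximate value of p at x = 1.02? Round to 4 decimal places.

2.2167

Heun: k1 = f(x_n, p_n); k2 = f(x_n + h, p_n + h·k1); p_{n+1} = p_n + (h/2)·(k1 + k2).
x=0.000000, p=0.590000:
  k1 = f(0.000000, 0.590000) = 1.292100
  k2 = f(0.340000, 1.029314) = 1.802006
  p ← 0.590000 + (0.34/2)·(1.292100 + 1.802006) = 1.115998
x=0.340000, p=1.115998:
  k1 = f(0.340000, 1.115998) = 1.857023
  k2 = f(0.680000, 1.747386) = 1.804375
  p ← 1.115998 + (0.34/2)·(1.857023 + 1.804375) = 1.738436
x=0.680000, p=1.738436:
  k1 = f(0.680000, 1.738436) = 1.810693
  k2 = f(1.020000, 2.354071) = 1.002667
  p ← 1.738436 + (0.34/2)·(1.810693 + 1.002667) = 2.216707
p(1.02) ≈ 2.2167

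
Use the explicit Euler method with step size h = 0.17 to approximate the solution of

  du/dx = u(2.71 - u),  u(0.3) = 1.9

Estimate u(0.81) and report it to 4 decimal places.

2.5025

Euler: u_{n+1} = u_n + h·f(x_n, u_n).
x=0.300000, u=1.900000: f=1.539000 → u ← 1.900000 + 0.17·1.539000 = 2.161630
x=0.470000, u=2.161630: f=1.185373 → u ← 2.161630 + 0.17·1.185373 = 2.363143
x=0.640000, u=2.363143: f=0.819672 → u ← 2.363143 + 0.17·0.819672 = 2.502488
u(0.81) ≈ 2.5025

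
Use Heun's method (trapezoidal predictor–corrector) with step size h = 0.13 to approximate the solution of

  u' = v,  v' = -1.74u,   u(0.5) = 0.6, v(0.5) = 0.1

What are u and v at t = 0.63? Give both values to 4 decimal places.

Heun on (u,v): k1 = f(t_n, state_n); k2 = f(t_n + h, state_n + h·k1); state_{n+1} = state_n + (h/2)·(k1 + k2).
0.500000: (0.600000, 0.100000)
  k1 = (0.100000, -1.044000)
  predictor → (0.613000, -0.035720)
  k2 = (-0.035720, -1.066620)
  → (0.604178, -0.037190)
(u(0.63), v(0.63)) ≈ (0.6042, -0.0372)

0.6042, -0.0372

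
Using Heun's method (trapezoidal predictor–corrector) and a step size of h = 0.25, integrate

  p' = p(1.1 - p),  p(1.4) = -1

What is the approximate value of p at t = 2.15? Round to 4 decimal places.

-17.6872

Heun: k1 = f(t_n, p_n); k2 = f(t_n + h, p_n + h·k1); p_{n+1} = p_n + (h/2)·(k1 + k2).
t=1.400000, p=-1.000000:
  k1 = f(1.400000, -1.000000) = -2.100000
  k2 = f(1.650000, -1.525000) = -4.003125
  p ← -1.000000 + (0.25/2)·(-2.100000 + (-4.003125)) = -1.762891
t=1.650000, p=-1.762891:
  k1 = f(1.650000, -1.762891) = -5.046963
  k2 = f(1.900000, -3.024631) = -12.475490
  p ← -1.762891 + (0.25/2)·(-5.046963 + (-12.475490)) = -3.953197
t=1.900000, p=-3.953197:
  k1 = f(1.900000, -3.953197) = -19.976285
  k2 = f(2.150000, -8.947268) = -89.895608
  p ← -3.953197 + (0.25/2)·(-19.976285 + (-89.895608)) = -17.687184
p(2.15) ≈ -17.6872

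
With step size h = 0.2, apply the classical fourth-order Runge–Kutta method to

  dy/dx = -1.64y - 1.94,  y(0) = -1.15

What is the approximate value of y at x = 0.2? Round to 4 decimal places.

-1.1592

RK4: k1 = f(x_n, y_n); k2 = f(x_n + h/2, y_n + (h/2)·k1); k3 = f(x_n + h/2, y_n + (h/2)·k2); k4 = f(x_n + h, y_n + h·k3); y_{n+1} = y_n + (h/6)·(k1 + 2k2 + 2k3 + k4).
x=0.000000, y=-1.150000:
  k1 = f(0.000000, -1.150000) = -0.054000
  k2 = f(0.100000, -1.155400) = -0.045144
  k3 = f(0.100000, -1.154514) = -0.046596
  k4 = f(0.200000, -1.159319) = -0.038716
  y ← -1.150000 + (0.2/6)·(k1 + 2k2 + 2k3 + k4) = -1.159207
y(0.2) ≈ -1.1592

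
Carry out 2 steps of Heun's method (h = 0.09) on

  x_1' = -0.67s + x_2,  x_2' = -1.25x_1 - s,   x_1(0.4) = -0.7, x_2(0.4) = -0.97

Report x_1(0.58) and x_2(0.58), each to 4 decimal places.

Heun on (x_1,x_2): k1 = f(s_n, state_n); k2 = f(s_n + h, state_n + h·k1); state_{n+1} = state_n + (h/2)·(k1 + k2).
0.400000: (-0.700000, -0.970000)
  k1 = (-1.238000, 0.475000)
  predictor → (-0.811420, -0.927250)
  k2 = (-1.255550, 0.524275)
  → (-0.812210, -0.925033)
0.490000: (-0.812210, -0.925033)
  k1 = (-1.253333, 0.525262)
  predictor → (-0.925010, -0.877759)
  k2 = (-1.266359, 0.576262)
  → (-0.925596, -0.875464)
(x_1(0.58), x_2(0.58)) ≈ (-0.9256, -0.8755)

-0.9256, -0.8755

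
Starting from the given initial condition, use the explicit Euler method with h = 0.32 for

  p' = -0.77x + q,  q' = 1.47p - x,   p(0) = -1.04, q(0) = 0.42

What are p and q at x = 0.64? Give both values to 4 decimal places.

Euler on (p,q): p_{n+1} = p_n + h·p', q_{n+1} = q_n + h·q'.
0.000000: (-1.040000, 0.420000); f=(0.420000, -1.528800) → (-0.905600, -0.069216)
0.320000: (-0.905600, -0.069216); f=(-0.315616, -1.651232) → (-1.006597, -0.597610)
(p(0.64), q(0.64)) ≈ (-1.0066, -0.5976)

-1.0066, -0.5976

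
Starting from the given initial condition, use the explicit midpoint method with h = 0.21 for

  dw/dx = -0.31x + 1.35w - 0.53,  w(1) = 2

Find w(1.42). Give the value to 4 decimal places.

Midpoint: k1 = f(x_n, w_n); k2 = f(x_n + h/2, w_n + (h/2)·k1); w_{n+1} = w_n + h·k2.
x=1.000000, w=2.000000:
  k1 = f(1.000000, 2.000000) = 1.860000
  k2 = f(1.105000, 2.195300) = 2.091105
  w ← 2.000000 + 0.21·2.091105 = 2.439132
x=1.210000, w=2.439132:
  k1 = f(1.210000, 2.439132) = 2.387728
  k2 = f(1.315000, 2.689844) = 2.693639
  w ← 2.439132 + 0.21·2.693639 = 3.004796
w(1.42) ≈ 3.0048

3.0048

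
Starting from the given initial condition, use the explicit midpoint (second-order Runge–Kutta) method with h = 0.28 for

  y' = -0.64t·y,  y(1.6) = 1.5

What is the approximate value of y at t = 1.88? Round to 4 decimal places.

Midpoint: k1 = f(t_n, y_n); k2 = f(t_n + h/2, y_n + (h/2)·k1); y_{n+1} = y_n + h·k2.
t=1.600000, y=1.500000:
  k1 = f(1.600000, 1.500000) = -1.536000
  k2 = f(1.740000, 1.284960) = -1.430931
  y ← 1.500000 + 0.28·(-1.430931) = 1.099339
y(1.88) ≈ 1.0993

1.0993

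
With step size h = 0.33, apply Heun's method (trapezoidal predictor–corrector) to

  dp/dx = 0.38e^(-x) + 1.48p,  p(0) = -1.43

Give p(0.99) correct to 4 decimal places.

Heun: k1 = f(x_n, p_n); k2 = f(x_n + h, p_n + h·k1); p_{n+1} = p_n + (h/2)·(k1 + k2).
x=0.000000, p=-1.430000:
  k1 = f(0.000000, -1.430000) = -1.736400
  k2 = f(0.330000, -2.003012) = -2.691267
  p ← -1.430000 + (0.33/2)·(-1.736400 + (-2.691267)) = -2.160565
x=0.330000, p=-2.160565:
  k1 = f(0.330000, -2.160565) = -2.924445
  k2 = f(0.660000, -3.125632) = -4.429532
  p ← -2.160565 + (0.33/2)·(-2.924445 + (-4.429532)) = -3.373971
x=0.660000, p=-3.373971:
  k1 = f(0.660000, -3.373971) = -4.797074
  k2 = f(0.990000, -4.957006) = -7.195169
  p ← -3.373971 + (0.33/2)·(-4.797074 + (-7.195169)) = -5.352691
p(0.99) ≈ -5.3527

-5.3527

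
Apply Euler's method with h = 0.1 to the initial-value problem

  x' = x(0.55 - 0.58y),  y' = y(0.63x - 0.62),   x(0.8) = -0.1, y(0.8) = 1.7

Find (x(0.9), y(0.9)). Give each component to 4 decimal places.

Euler on (x,y): x_{n+1} = x_n + h·x', y_{n+1} = y_n + h·y'.
0.800000: (-0.100000, 1.700000); f=(0.043600, -1.161100) → (-0.095640, 1.583890)
(x(0.9), y(0.9)) ≈ (-0.0956, 1.5839)

-0.0956, 1.5839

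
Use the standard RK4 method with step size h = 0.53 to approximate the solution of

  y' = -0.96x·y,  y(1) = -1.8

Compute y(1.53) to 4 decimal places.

RK4: k1 = f(x_n, y_n); k2 = f(x_n + h/2, y_n + (h/2)·k1); k3 = f(x_n + h/2, y_n + (h/2)·k2); k4 = f(x_n + h, y_n + h·k3); y_{n+1} = y_n + (h/6)·(k1 + 2k2 + 2k3 + k4).
x=1.000000, y=-1.800000:
  k1 = f(1.000000, -1.800000) = 1.728000
  k2 = f(1.265000, -1.342080) = 1.629822
  k3 = f(1.265000, -1.368097) = 1.661417
  k4 = f(1.530000, -0.919449) = 1.350487
  y ← -1.800000 + (0.53/6)·(k1 + 2k2 + 2k3 + k4) = -0.946615
y(1.53) ≈ -0.9466

-0.9466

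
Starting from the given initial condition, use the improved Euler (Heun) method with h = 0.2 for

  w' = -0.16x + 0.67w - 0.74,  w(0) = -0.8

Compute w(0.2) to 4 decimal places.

Heun: k1 = f(x_n, w_n); k2 = f(x_n + h, w_n + h·k1); w_{n+1} = w_n + (h/2)·(k1 + k2).
x=0.000000, w=-0.800000:
  k1 = f(0.000000, -0.800000) = -1.276000
  k2 = f(0.200000, -1.055200) = -1.478984
  w ← -0.800000 + (0.2/2)·(-1.276000 + (-1.478984)) = -1.075498
w(0.2) ≈ -1.0755

-1.0755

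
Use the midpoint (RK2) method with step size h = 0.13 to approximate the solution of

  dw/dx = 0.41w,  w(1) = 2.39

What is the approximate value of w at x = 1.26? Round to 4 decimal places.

Midpoint: k1 = f(x_n, w_n); k2 = f(x_n + h/2, w_n + (h/2)·k1); w_{n+1} = w_n + h·k2.
x=1.000000, w=2.390000:
  k1 = f(1.000000, 2.390000) = 0.979900
  k2 = f(1.065000, 2.453693) = 1.006014
  w ← 2.390000 + 0.13·1.006014 = 2.520782
x=1.130000, w=2.520782:
  k1 = f(1.130000, 2.520782) = 1.033521
  k2 = f(1.195000, 2.587961) = 1.061064
  w ← 2.520782 + 0.13·1.061064 = 2.658720
w(1.26) ≈ 2.6587

2.6587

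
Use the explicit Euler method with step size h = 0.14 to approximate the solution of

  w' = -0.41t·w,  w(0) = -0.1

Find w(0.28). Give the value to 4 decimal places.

-0.0992

Euler: w_{n+1} = w_n + h·f(t_n, w_n).
t=0.000000, w=-0.100000: f=0.000000 → w ← -0.100000 + 0.14·0.000000 = -0.100000
t=0.140000, w=-0.100000: f=0.005740 → w ← -0.100000 + 0.14·0.005740 = -0.099196
w(0.28) ≈ -0.0992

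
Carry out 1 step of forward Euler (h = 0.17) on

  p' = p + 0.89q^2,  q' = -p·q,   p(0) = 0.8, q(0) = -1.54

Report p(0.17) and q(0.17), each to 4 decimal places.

Euler on (p,q): p_{n+1} = p_n + h·p', q_{n+1} = q_n + h·q'.
0.000000: (0.800000, -1.540000); f=(2.910724, 1.232000) → (1.294823, -1.330560)
(p(0.17), q(0.17)) ≈ (1.2948, -1.3306)

1.2948, -1.3306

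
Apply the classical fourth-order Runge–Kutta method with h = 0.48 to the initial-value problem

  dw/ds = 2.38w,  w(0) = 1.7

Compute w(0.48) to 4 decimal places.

RK4: k1 = f(s_n, w_n); k2 = f(s_n + h/2, w_n + (h/2)·k1); k3 = f(s_n + h/2, w_n + (h/2)·k2); k4 = f(s_n + h, w_n + h·k3); w_{n+1} = w_n + (h/6)·(k1 + 2k2 + 2k3 + k4).
s=0.000000, w=1.700000:
  k1 = f(0.000000, 1.700000) = 4.046000
  k2 = f(0.240000, 2.671040) = 6.357075
  k3 = f(0.240000, 3.225698) = 7.677161
  k4 = f(0.480000, 5.385037) = 12.816389
  w ← 1.700000 + (0.48/6)·(k1 + 2k2 + 2k3 + k4) = 5.294469
w(0.48) ≈ 5.2945

5.2945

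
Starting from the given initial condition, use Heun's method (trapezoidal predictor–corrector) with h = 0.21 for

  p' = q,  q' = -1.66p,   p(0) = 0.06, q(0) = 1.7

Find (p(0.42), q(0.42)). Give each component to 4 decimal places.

Heun on (p,q): k1 = f(s_n, state_n); k2 = f(s_n + h, state_n + h·k1); state_{n+1} = state_n + (h/2)·(k1 + k2).
0.000000: (0.060000, 1.700000)
  k1 = (1.700000, -0.099600)
  predictor → (0.417000, 1.679084)
  k2 = (1.679084, -0.692220)
  → (0.414804, 1.616859)
0.210000: (0.414804, 1.616859)
  k1 = (1.616859, -0.688574)
  predictor → (0.754344, 1.472258)
  k2 = (1.472258, -1.252211)
  → (0.739161, 1.413076)
(p(0.42), q(0.42)) ≈ (0.7392, 1.4131)

0.7392, 1.4131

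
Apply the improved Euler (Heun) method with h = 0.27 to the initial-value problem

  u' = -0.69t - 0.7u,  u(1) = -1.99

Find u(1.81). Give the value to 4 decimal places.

Heun: k1 = f(t_n, u_n); k2 = f(t_n + h, u_n + h·k1); u_{n+1} = u_n + (h/2)·(k1 + k2).
t=1.000000, u=-1.990000:
  k1 = f(1.000000, -1.990000) = 0.703000
  k2 = f(1.270000, -1.800190) = 0.383833
  u ← -1.990000 + (0.27/2)·(0.703000 + 0.383833) = -1.843278
t=1.270000, u=-1.843278:
  k1 = f(1.270000, -1.843278) = 0.413994
  k2 = f(1.540000, -1.731499) = 0.149449
  u ← -1.843278 + (0.27/2)·(0.413994 + 0.149449) = -1.767213
t=1.540000, u=-1.767213:
  k1 = f(1.540000, -1.767213) = 0.174449
  k2 = f(1.810000, -1.720111) = -0.044822
  u ← -1.767213 + (0.27/2)·(0.174449 + (-0.044822)) = -1.749713
u(1.81) ≈ -1.7497

-1.7497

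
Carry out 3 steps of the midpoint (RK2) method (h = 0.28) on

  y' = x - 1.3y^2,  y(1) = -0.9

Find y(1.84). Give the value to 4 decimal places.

-0.4065

Midpoint: k1 = f(x_n, y_n); k2 = f(x_n + h/2, y_n + (h/2)·k1); y_{n+1} = y_n + h·k2.
x=1.000000, y=-0.900000:
  k1 = f(1.000000, -0.900000) = -0.053000
  k2 = f(1.140000, -0.907420) = 0.069566
  y ← -0.900000 + 0.28·0.069566 = -0.880522
x=1.280000, y=-0.880522:
  k1 = f(1.280000, -0.880522) = 0.272086
  k2 = f(1.420000, -0.842430) = 0.497406
  y ← -0.880522 + 0.28·0.497406 = -0.741248
x=1.560000, y=-0.741248:
  k1 = f(1.560000, -0.741248) = 0.845717
  k2 = f(1.700000, -0.622848) = 1.195679
  y ← -0.741248 + 0.28·1.195679 = -0.406458
y(1.84) ≈ -0.4065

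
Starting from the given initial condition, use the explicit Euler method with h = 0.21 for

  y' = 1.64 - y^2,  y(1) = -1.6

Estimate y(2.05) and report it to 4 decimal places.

Euler: y_{n+1} = y_n + h·f(s_n, y_n).
s=1.000000, y=-1.600000: f=-0.920000 → y ← -1.600000 + 0.21·(-0.920000) = -1.793200
s=1.210000, y=-1.793200: f=-1.575566 → y ← -1.793200 + 0.21·(-1.575566) = -2.124069
s=1.420000, y=-2.124069: f=-2.871669 → y ← -2.124069 + 0.21·(-2.871669) = -2.727119
s=1.630000, y=-2.727119: f=-5.797180 → y ← -2.727119 + 0.21·(-5.797180) = -3.944527
s=1.840000, y=-3.944527: f=-13.919294 → y ← -3.944527 + 0.21·(-13.919294) = -6.867579
y(2.05) ≈ -6.8676

-6.8676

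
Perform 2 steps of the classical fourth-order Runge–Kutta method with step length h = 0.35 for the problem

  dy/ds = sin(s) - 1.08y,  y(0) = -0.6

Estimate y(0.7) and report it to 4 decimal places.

RK4: k1 = f(s_n, y_n); k2 = f(s_n + h/2, y_n + (h/2)·k1); k3 = f(s_n + h/2, y_n + (h/2)·k2); k4 = f(s_n + h, y_n + h·k3); y_{n+1} = y_n + (h/6)·(k1 + 2k2 + 2k3 + k4).
s=0.000000, y=-0.600000:
  k1 = f(0.000000, -0.600000) = 0.648000
  k2 = f(0.175000, -0.486600) = 0.699636
  k3 = f(0.175000, -0.477564) = 0.689877
  k4 = f(0.350000, -0.358543) = 0.730124
  y ← -0.600000 + (0.35/6)·(k1 + 2k2 + 2k3 + k4) = -0.357500
s=0.350000, y=-0.357500:
  k1 = f(0.350000, -0.357500) = 0.728997
  k2 = f(0.525000, -0.229925) = 0.749532
  k3 = f(0.525000, -0.226331) = 0.745651
  k4 = f(0.700000, -0.096522) = 0.748461
  y ← -0.357500 + (0.35/6)·(k1 + 2k2 + 2k3 + k4) = -0.096876
y(0.7) ≈ -0.0969

-0.0969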